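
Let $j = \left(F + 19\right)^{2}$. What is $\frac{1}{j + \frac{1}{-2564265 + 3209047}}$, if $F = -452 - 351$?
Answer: $\frac{644782}{396319124993} \approx 1.6269 \cdot 10^{-6}$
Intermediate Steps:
$F = -803$
$j = 614656$ ($j = \left(-803 + 19\right)^{2} = \left(-784\right)^{2} = 614656$)
$\frac{1}{j + \frac{1}{-2564265 + 3209047}} = \frac{1}{614656 + \frac{1}{-2564265 + 3209047}} = \frac{1}{614656 + \frac{1}{644782}} = \frac{1}{\frac{396319124993}{644782}} = \frac{644782}{396319124993}$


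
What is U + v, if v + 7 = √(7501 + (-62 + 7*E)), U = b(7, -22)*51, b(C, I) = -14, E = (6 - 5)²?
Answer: -721 + √7446 ≈ -634.71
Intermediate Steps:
E = 1 (E = 1² = 1)
U = -714 (U = -14*51 = -714)
v = -7 + √7446 (v = -7 + √(7501 + (-62 + 7*1)) = -7 + √(7501 + (-62 + 7)) = -7 + √(7501 - 55) = -7 + √7446 ≈ 79.290)
U + v = -714 + (-7 + √7446) = -721 + √7446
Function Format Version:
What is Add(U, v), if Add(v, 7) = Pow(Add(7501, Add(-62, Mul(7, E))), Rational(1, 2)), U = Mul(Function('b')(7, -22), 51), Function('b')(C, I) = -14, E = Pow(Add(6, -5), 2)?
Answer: Add(-721, Pow(7446, Rational(1, 2))) ≈ -634.71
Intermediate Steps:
E = 1 (E = Pow(1, 2) = 1)
U = -714 (U = Mul(-14, 51) = -714)
v = Add(-7, Pow(7446, Rational(1, 2))) (v = Add(-7, Pow(Add(7501, Add(-62, Mul(7, 1))), Rational(1, 2))) = Add(-7, Pow(Add(7501, Add(-62, 7)), Rational(1, 2))) = Add(-7, Pow(Add(7501, -55), Rational(1, 2))) = Add(-7, Pow(7446, Rational(1, 2))) ≈ 79.290)
Add(U, v) = Add(-714, Add(-7, Pow(7446, Rational(1, 2)))) = Add(-721, Pow(7446, Rational(1, 2)))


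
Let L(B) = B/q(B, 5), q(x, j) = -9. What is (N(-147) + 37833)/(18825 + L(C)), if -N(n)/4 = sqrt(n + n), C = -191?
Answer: 340497/169616 - 63*I*sqrt(6)/42404 ≈ 2.0075 - 0.0036392*I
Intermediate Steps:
N(n) = -4*sqrt(2)*sqrt(n) (N(n) = -4*sqrt(n + n) = -4*sqrt(2)*sqrt(n))
L(B) = -B/9 (L(B) = B/(-9) = B*(-1/9) = -B/9)
(N(-147) + 37833)/(18825 + L(C)) = (-4*sqrt(2)*sqrt(-147) + 37833)/(18825 - 1/9*(-191)) = (-4*sqrt(2)*7*I*sqrt(3) + 37833)/(18825 + 191/9) = (-28*I*sqrt(6) + 37833)/(169616/9) = (37833 - 28*I*sqrt(6))*(9/169616) = 340497/169616 - 63*I*sqrt(6)/42404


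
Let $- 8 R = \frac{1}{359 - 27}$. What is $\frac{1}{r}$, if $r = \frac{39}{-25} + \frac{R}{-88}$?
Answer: $- \frac{5843200}{9115367} \approx -0.64103$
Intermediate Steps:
$R = - \frac{1}{2656}$ ($R = - \frac{1}{8 \left(359 - 27\right)} = - \frac{1}{8 \cdot 332} = \left(- \frac{1}{8}\right) \frac{1}{332} = - \frac{1}{2656} \approx -0.00037651$)
$r = - \frac{9115367}{5843200}$ ($r = \frac{39}{-25} - \frac{1}{2656 \left(-88\right)} = 39 \left(- \frac{1}{25}\right) - - \frac{1}{233728} = - \frac{39}{25} + \frac{1}{233728} = - \frac{9115367}{5843200} \approx -1.56$)
$\frac{1}{r} = \frac{1}{- \frac{9115367}{5843200}} = - \frac{5843200}{9115367}$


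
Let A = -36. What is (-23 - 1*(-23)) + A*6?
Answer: -216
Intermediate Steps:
(-23 - 1*(-23)) + A*6 = (-23 - 1*(-23)) - 36*6 = (-23 + 23) - 216 = 0 - 216 = -216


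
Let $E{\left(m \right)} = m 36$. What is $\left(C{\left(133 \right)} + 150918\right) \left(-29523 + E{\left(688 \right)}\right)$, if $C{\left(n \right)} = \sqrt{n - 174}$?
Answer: $-717615090 - 4755 i \sqrt{41} \approx -7.1762 \cdot 10^{8} - 30447.0 i$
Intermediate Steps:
$C{\left(n \right)} = \sqrt{-174 + n}$
$E{\left(m \right)} = 36 m$
$\left(C{\left(133 \right)} + 150918\right) \left(-29523 + E{\left(688 \right)}\right) = \left(\sqrt{-174 + 133} + 150918\right) \left(-29523 + 36 \cdot 688\right) = \left(\sqrt{-41} + 150918\right) \left(-29523 + 24768\right) = \left(i \sqrt{41} + 150918\right) \left(-4755\right) = \left(150918 + i \sqrt{41}\right) \left(-4755\right) = -717615090 - 4755 i \sqrt{41}$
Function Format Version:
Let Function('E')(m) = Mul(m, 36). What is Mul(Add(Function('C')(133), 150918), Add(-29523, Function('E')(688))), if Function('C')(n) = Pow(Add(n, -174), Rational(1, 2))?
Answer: Add(-717615090, Mul(-4755, I, Pow(41, Rational(1, 2)))) ≈ Add(-7.1762e+8, Mul(-30447., I))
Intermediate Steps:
Function('C')(n) = Pow(Add(-174, n), Rational(1, 2))
Function('E')(m) = Mul(36, m)
Mul(Add(Function('C')(133), 150918), Add(-29523, Function('E')(688))) = Mul(Add(Pow(Add(-174, 133), Rational(1, 2)), 150918), Add(-29523, Mul(36, 688))) = Mul(Add(Pow(-41, Rational(1, 2)), 150918), Add(-29523, 24768)) = Mul(Add(Mul(I, Pow(41, Rational(1, 2))), 150918), -4755) = Mul(Add(150918, Mul(I, Pow(41, Rational(1, 2)))), -4755) = Add(-717615090, Mul(-4755, I, Pow(41, Rational(1, 2))))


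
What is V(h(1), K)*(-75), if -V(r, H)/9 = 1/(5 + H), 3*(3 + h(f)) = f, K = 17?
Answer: 675/22 ≈ 30.682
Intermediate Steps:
h(f) = -3 + f/3
V(r, H) = -9/(5 + H)
V(h(1), K)*(-75) = -9/(5 + 17)*(-75) = -9/22*(-75) = 675/22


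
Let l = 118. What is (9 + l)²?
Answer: 16129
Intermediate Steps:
(9 + l)² = (9 + 118)² = 127² = 16129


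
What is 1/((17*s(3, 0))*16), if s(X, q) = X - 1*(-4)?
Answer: 1/1904 ≈ 0.00052521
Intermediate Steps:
s(X, q) = 4 + X (s(X, q) = X + 4 = 4 + X)
1/((17*s(3, 0))*16) = 1/((17*(4 + 3))*16) = 1/((17*7)*16) = 1/(119*16) = 1/1904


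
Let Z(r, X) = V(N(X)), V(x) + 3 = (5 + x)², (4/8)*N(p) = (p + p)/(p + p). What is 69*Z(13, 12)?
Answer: 3174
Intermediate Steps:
N(p) = 2 (N(p) = 2*((p + p)/(p + p)) = 2*((2*p)/((2*p))) = 2*((2*p)*(1/(2*p))) = 2*1 = 2)
V(x) = -3 + (5 + x)²
Z(r, X) = 46 (Z(r, X) = -3 + (5 + 2)² = -3 + 7² = -3 + 49 = 46)
69*Z(13, 12) = 69*46 = 3174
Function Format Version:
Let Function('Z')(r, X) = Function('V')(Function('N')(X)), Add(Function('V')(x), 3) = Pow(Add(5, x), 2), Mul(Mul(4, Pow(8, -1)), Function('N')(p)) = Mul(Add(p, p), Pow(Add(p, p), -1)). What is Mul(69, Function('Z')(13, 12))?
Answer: 3174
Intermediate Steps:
Function('N')(p) = 2 (Function('N')(p) = Mul(2, Mul(Add(p, p), Pow(Add(p, p), -1))) = Mul(2, Mul(Mul(2, p), Pow(Mul(2, p), -1))) = Mul(2, Mul(Mul(2, p), Mul(Rational(1, 2), Pow(p, -1)))) = Mul(2, 1) = 2)
Function('V')(x) = Add(-3, Pow(Add(5, x), 2))
Function('Z')(r, X) = 46 (Function('Z')(r, X) = Add(-3, Pow(Add(5, 2), 2)) = Add(-3, Pow(7, 2)) = Add(-3, 49) = 46)
Mul(69, Function('Z')(13, 12)) = Mul(69, 46) = 3174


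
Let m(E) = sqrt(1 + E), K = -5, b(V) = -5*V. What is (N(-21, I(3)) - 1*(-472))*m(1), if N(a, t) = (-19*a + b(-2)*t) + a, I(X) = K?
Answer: 800*sqrt(2) ≈ 1131.4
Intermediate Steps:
I(X) = -5
N(a, t) = -18*a + 10*t (N(a, t) = (-19*a + (-5*(-2))*t) + a = (-19*a + 10*t) + a = -18*a + 10*t)
(N(-21, I(3)) - 1*(-472))*m(1) = ((-18*(-21) + 10*(-5)) - 1*(-472))*sqrt(1 + 1) = ((378 - 50) + 472)*sqrt(2) = (328 + 472)*sqrt(2) = 800*sqrt(2)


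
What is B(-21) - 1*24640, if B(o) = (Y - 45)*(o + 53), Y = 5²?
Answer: -25280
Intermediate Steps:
Y = 25
B(o) = -1060 - 20*o (B(o) = (25 - 45)*(o + 53) = -20*(53 + o) = -1060 - 20*o)
B(-21) - 1*24640 = (-1060 - 20*(-21)) - 1*24640 = (-1060 + 420) - 24640 = -640 - 24640 = -25280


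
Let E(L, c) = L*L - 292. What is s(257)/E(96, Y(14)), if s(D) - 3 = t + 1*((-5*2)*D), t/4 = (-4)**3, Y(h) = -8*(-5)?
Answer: -2823/8924 ≈ -0.31634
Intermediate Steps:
Y(h) = 40
t = -256 (t = 4*(-4)**3 = 4*(-64) = -256)
E(L, c) = -292 + L**2 (E(L, c) = L**2 - 292 = -292 + L**2)
s(D) = -253 - 10*D (s(D) = 3 + (-256 + 1*((-5*2)*D)) = 3 + (-256 + 1*(-10*D)) = 3 + (-256 - 10*D) = -253 - 10*D)
s(257)/E(96, Y(14)) = (-253 - 10*257)/(-292 + 96**2) = (-253 - 2570)/(-292 + 9216) = -2823/8924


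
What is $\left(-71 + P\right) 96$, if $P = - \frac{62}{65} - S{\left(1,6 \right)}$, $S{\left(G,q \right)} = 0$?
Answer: $- \frac{448992}{65} \approx -6907.6$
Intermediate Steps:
$P = - \frac{62}{65}$ ($P = - \frac{62}{65} - 0 = \left(-62\right) \frac{1}{65} + 0 = - \frac{62}{65} + 0 = - \frac{62}{65} \approx -0.95385$)
$\left(-71 + P\right) 96 = \left(-71 - \frac{62}{65}\right) 96 = \left(- \frac{4677}{65}\right) 96 = - \frac{448992}{65}$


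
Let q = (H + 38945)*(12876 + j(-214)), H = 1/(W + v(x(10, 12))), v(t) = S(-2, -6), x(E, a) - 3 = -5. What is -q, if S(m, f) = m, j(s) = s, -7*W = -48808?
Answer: -12030687475547/24397 ≈ -4.9312e+8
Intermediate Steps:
W = 48808/7 (W = -⅐*(-48808) = 48808/7 ≈ 6972.6)
x(E, a) = -2 (x(E, a) = 3 - 5 = -2)
v(t) = -2
H = 7/48794 (H = 1/(48808/7 - 2) = 1/(48794/7) = 7/48794 ≈ 0.00014346)
q = 12030687475547/24397 (q = (7/48794 + 38945)*(12876 - 214) = (1900282337/48794)*12662 = 12030687475547/24397 ≈ 4.9312e+8)
-q = -1*12030687475547/24397 = -12030687475547/24397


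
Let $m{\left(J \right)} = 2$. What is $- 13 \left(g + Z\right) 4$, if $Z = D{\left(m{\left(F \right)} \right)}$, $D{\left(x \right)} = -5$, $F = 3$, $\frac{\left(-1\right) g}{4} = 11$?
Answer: $2548$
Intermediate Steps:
$g = -44$ ($g = \left(-4\right) 11 = -44$)
$Z = -5$
$- 13 \left(g + Z\right) 4 = - 13 \left(-44 - 5\right) 4 = \left(-13\right) \left(-49\right) 4 = 637 \cdot 4 = 2548$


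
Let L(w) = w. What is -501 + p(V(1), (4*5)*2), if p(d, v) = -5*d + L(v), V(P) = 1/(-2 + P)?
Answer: -456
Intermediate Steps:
p(d, v) = v - 5*d (p(d, v) = -5*d + v = v - 5*d)
-501 + p(V(1), (4*5)*2) = -501 + ((4*5)*2 - 5/(-2 + 1)) = -501 + (20*2 - 5/(-1)) = -501 + (40 - 5*(-1)) = -501 + (40 + 5) = -501 + 45 = -456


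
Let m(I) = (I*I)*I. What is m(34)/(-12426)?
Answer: -19652/6213 ≈ -3.1630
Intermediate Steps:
m(I) = I**3 (m(I) = I**2*I = I**3)
m(34)/(-12426) = 34**3/(-12426) = 39304*(-1/12426) = -19652/6213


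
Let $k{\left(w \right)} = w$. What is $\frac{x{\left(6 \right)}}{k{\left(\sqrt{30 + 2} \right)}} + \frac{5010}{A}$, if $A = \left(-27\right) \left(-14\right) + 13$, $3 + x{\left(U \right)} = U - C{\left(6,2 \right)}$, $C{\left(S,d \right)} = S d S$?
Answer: $\frac{5010}{391} - \frac{69 \sqrt{2}}{8} \approx 0.61571$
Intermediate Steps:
$C{\left(S,d \right)} = d S^{2}$
$x{\left(U \right)} = -75 + U$ ($x{\left(U \right)} = -3 + \left(U - 2 \cdot 6^{2}\right) = -3 + \left(U - 2 \cdot 36\right) = -3 + \left(U - 72\right) = -3 + \left(-72 + U\right) = -75 + U$)
$A = 391$ ($A = 378 + 13 = 391$)
$\frac{x{\left(6 \right)}}{k{\left(\sqrt{30 + 2} \right)}} + \frac{5010}{A} = \frac{-75 + 6}{\sqrt{30 + 2}} + \frac{5010}{391} = - \frac{69}{\sqrt{32}} + 5010 \cdot \frac{1}{391} = - \frac{69}{4 \sqrt{2}} + \frac{5010}{391} = - 69 \frac{\sqrt{2}}{8} + \frac{5010}{391} = - \frac{69 \sqrt{2}}{8} + \frac{5010}{391} = \frac{5010}{391} - \frac{69 \sqrt{2}}{8}$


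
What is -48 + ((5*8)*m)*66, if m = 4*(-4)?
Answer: -42288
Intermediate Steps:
m = -16
-48 + ((5*8)*m)*66 = -48 + ((5*8)*(-16))*66 = -48 + (40*(-16))*66 = -48 - 640*66 = -48 - 42240 = -42288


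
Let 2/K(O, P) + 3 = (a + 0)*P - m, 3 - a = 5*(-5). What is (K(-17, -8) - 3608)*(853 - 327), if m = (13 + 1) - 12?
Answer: -434599084/229 ≈ -1.8978e+6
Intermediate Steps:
a = 28 (a = 3 - 5*(-5) = 3 - 1*(-25) = 3 + 25 = 28)
m = 2 (m = 14 - 12 = 2)
K(O, P) = 2/(-5 + 28*P) (K(O, P) = 2/(-3 + ((28 + 0)*P - 1*2)) = 2/(-3 + (28*P - 2)) = 2/(-3 + (-2 + 28*P)) = 2/(-5 + 28*P))
(K(-17, -8) - 3608)*(853 - 327) = (2/(-5 + 28*(-8)) - 3608)*(853 - 327) = (2/(-5 - 224) - 3608)*526 = (2/(-229) - 3608)*526 = (2*(-1/229) - 3608)*526 = (-2/229 - 3608)*526 = -826234/229*526 = -434599084/229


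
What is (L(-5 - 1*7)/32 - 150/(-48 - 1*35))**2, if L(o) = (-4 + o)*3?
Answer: 2601/27556 ≈ 0.094390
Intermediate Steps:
L(o) = -12 + 3*o
(L(-5 - 1*7)/32 - 150/(-48 - 1*35))**2 = ((-12 + 3*(-5 - 1*7))/32 - 150/(-48 - 1*35))**2 = ((-12 + 3*(-5 - 7))*(1/32) - 150/(-48 - 35))**2 = ((-12 + 3*(-12))*(1/32) - 150/(-83))**2 = ((-12 - 36)*(1/32) - 150*(-1/83))**2 = (-48*1/32 + 150/83)**2 = (-3/2 + 150/83)**2 = (51/166)**2 = 2601/27556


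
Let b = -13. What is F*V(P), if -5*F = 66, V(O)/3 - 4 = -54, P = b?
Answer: 1980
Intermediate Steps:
P = -13
V(O) = -150 (V(O) = 12 + 3*(-54) = 12 - 162 = -150)
F = -66/5 (F = -1/5*66 = -66/5 ≈ -13.200)
F*V(P) = -66/5*(-150) = 1980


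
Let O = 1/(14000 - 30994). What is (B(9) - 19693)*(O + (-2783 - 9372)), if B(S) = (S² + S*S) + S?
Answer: 2016252375031/8497 ≈ 2.3729e+8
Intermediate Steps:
B(S) = S + 2*S² (B(S) = (S² + S²) + S = 2*S² + S = S + 2*S²)
O = -1/16994 (O = 1/(-16994) = -1/16994 ≈ -5.8844e-5)
(B(9) - 19693)*(O + (-2783 - 9372)) = (9*(1 + 2*9) - 19693)*(-1/16994 + (-2783 - 9372)) = (9*(1 + 18) - 19693)*(-1/16994 - 12155) = (9*19 - 19693)*(-206562071/16994) = (171 - 19693)*(-206562071/16994) = -19522*(-206562071/16994) = 2016252375031/8497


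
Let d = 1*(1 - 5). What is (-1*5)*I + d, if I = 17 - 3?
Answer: -74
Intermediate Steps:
I = 14
d = -4 (d = 1*(-4) = -4)
(-1*5)*I + d = -1*5*14 - 4 = -5*14 - 4 = -70 - 4 = -74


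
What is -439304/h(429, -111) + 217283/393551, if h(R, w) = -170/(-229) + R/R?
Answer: -39591386331499/157026849 ≈ -2.5213e+5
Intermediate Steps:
h(R, w) = 399/229 (h(R, w) = -170*(-1/229) + 1 = 170/229 + 1 = 399/229)
-439304/h(429, -111) + 217283/393551 = -439304/399/229 + 217283/393551 = -439304*229/399 + 217283*(1/393551) = -100600616/399 + 217283/393551 = -39591386331499/157026849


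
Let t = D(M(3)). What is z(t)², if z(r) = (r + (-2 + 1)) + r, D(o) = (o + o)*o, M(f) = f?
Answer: 1225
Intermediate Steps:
D(o) = 2*o² (D(o) = (2*o)*o = 2*o²)
t = 18 (t = 2*3² = 2*9 = 18)
z(r) = -1 + 2*r (z(r) = (r - 1) + r = (-1 + r) + r = -1 + 2*r)
z(t)² = (-1 + 2*18)² = (-1 + 36)² = 35² = 1225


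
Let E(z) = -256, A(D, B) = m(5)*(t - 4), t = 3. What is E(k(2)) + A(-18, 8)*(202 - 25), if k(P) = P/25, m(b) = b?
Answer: -1141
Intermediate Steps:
k(P) = P/25 (k(P) = P*(1/25) = P/25)
A(D, B) = -5 (A(D, B) = 5*(3 - 4) = 5*(-1) = -5)
E(k(2)) + A(-18, 8)*(202 - 25) = -256 - 5*(202 - 25) = -256 - 5*177 = -256 - 885 = -1141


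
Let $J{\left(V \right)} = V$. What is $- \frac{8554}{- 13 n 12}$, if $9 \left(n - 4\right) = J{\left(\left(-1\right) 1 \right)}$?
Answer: $\frac{141}{10} \approx 14.1$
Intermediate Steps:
$n = \frac{35}{9}$ ($n = 4 + \frac{\left(-1\right) 1}{9} = 4 + \frac{1}{9} \left(-1\right) = 4 - \frac{1}{9} = \frac{35}{9} \approx 3.8889$)
$- \frac{8554}{- 13 n 12} = - \frac{8554}{\left(-13\right) \frac{35}{9} \cdot 12} = - \frac{8554}{\left(- \frac{455}{9}\right) 12} = - \frac{8554}{- \frac{1820}{3}} = \left(-8554\right) \left(- \frac{3}{1820}\right) = \frac{141}{10}$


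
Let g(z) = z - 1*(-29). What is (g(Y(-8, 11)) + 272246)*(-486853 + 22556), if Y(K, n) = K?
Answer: -126412751299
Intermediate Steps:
g(z) = 29 + z (g(z) = z + 29 = 29 + z)
(g(Y(-8, 11)) + 272246)*(-486853 + 22556) = ((29 - 8) + 272246)*(-486853 + 22556) = (21 + 272246)*(-464297) = 272267*(-464297) = -126412751299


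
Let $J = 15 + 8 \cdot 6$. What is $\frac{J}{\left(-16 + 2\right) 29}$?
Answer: $- \frac{9}{58} \approx -0.15517$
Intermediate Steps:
$J = 63$ ($J = 15 + 48 = 63$)
$\frac{J}{\left(-16 + 2\right) 29} = \frac{63}{\left(-16 + 2\right) 29} = \frac{63}{\left(-14\right) 29} = \frac{63}{-406} = 63 \left(- \frac{1}{406}\right) = - \frac{9}{58}$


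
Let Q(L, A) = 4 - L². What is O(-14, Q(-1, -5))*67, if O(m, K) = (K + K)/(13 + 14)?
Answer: 134/9 ≈ 14.889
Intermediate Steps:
O(m, K) = 2*K/27 (O(m, K) = (2*K)/27 = (2*K)*(1/27) = 2*K/27)
O(-14, Q(-1, -5))*67 = (2*(4 - 1*(-1)²)/27)*67 = (2*(4 - 1*1)/27)*67 = (2*(4 - 1)/27)*67 = ((2/27)*3)*67 = (2/9)*67 = 134/9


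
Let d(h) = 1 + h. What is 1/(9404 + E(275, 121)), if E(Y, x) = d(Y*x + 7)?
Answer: 1/42687 ≈ 2.3426e-5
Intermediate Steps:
E(Y, x) = 8 + Y*x (E(Y, x) = 1 + (Y*x + 7) = 1 + (7 + Y*x) = 8 + Y*x)
1/(9404 + E(275, 121)) = 1/(9404 + (8 + 275*121)) = 1/(9404 + (8 + 33275)) = 1/(9404 + 33283) = 1/42687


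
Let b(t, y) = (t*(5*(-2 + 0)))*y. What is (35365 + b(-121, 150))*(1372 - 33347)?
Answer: -6934258375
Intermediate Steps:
b(t, y) = -10*t*y (b(t, y) = (t*(5*(-2)))*y = (t*(-10))*y = (-10*t)*y = -10*t*y)
(35365 + b(-121, 150))*(1372 - 33347) = (35365 - 10*(-121)*150)*(1372 - 33347) = (35365 + 181500)*(-31975) = 216865*(-31975) = -6934258375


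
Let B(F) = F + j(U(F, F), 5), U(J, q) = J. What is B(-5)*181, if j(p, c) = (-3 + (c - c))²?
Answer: 724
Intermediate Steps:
j(p, c) = 9 (j(p, c) = (-3 + 0)² = (-3)² = 9)
B(F) = 9 + F (B(F) = F + 9 = 9 + F)
B(-5)*181 = (9 - 5)*181 = 4*181 = 724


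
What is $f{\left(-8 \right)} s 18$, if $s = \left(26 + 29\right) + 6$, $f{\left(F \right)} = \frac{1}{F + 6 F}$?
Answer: $- \frac{549}{28} \approx -19.607$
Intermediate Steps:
$f{\left(F \right)} = \frac{1}{7 F}$
$s = 61$ ($s = 55 + 6 = 61$)
$f{\left(-8 \right)} s 18 = \frac{1}{7 \left(-8\right)} 61 \cdot 18 = \frac{1}{7} \left(- \frac{1}{8}\right) 61 \cdot 18 = \left(- \frac{1}{56}\right) 61 \cdot 18 = \left(- \frac{61}{56}\right) 18 = - \frac{549}{28}$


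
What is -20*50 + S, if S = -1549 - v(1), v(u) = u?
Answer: -2550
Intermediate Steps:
S = -1550 (S = -1549 - 1*1 = -1549 - 1 = -1550)
-20*50 + S = -20*50 - 1550 = -1000 - 1550 = -2550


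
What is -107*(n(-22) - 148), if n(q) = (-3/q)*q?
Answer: 16157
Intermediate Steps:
n(q) = -3
-107*(n(-22) - 148) = -107*(-3 - 148) = -107*(-151) = 16157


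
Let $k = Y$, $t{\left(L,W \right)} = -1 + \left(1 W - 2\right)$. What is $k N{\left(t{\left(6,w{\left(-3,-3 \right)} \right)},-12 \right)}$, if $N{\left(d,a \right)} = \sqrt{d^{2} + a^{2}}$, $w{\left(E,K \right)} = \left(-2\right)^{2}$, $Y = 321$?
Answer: $321 \sqrt{145} \approx 3865.4$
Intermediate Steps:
$w{\left(E,K \right)} = 4$
$t{\left(L,W \right)} = -3 + W$ ($t{\left(L,W \right)} = -1 + \left(W - 2\right) = -1 + \left(-2 + W\right) = -3 + W$)
$N{\left(d,a \right)} = \sqrt{a^{2} + d^{2}}$
$k = 321$
$k N{\left(t{\left(6,w{\left(-3,-3 \right)} \right)},-12 \right)} = 321 \sqrt{\left(-12\right)^{2} + \left(-3 + 4\right)^{2}} = 321 \sqrt{144 + 1^{2}} = 321 \sqrt{144 + 1} = 321 \sqrt{145}$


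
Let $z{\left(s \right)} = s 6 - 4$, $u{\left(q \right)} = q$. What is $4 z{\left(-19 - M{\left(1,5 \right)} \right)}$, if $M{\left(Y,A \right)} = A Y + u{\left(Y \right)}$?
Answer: $-616$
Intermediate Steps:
$M{\left(Y,A \right)} = Y + A Y$ ($M{\left(Y,A \right)} = A Y + Y = Y + A Y$)
$z{\left(s \right)} = -4 + 6 s$ ($z{\left(s \right)} = 6 s - 4 = -4 + 6 s$)
$4 z{\left(-19 - M{\left(1,5 \right)} \right)} = 4 \left(-4 + 6 \left(-19 - 1 \left(1 + 5\right)\right)\right) = 4 \left(-4 + 6 \left(-19 - 1 \cdot 6\right)\right) = 4 \left(-4 + 6 \left(-19 - 6\right)\right) = 4 \left(-4 + 6 \left(-25\right)\right) = 4 \left(-4 - 150\right) = 4 \left(-154\right) = -616$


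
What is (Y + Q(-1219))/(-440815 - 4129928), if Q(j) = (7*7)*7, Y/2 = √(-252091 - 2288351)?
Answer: -343/4570743 - 2*I*√2540442/4570743 ≈ -7.5042e-5 - 0.00069743*I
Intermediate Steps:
Y = 2*I*√2540442 (Y = 2*√(-252091 - 2288351) = 2*√(-2540442) = 2*(I*√2540442) = 2*I*√2540442 ≈ 3187.8*I)
Q(j) = 343 (Q(j) = 49*7 = 343)
(Y + Q(-1219))/(-440815 - 4129928) = (2*I*√2540442 + 343)/(-440815 - 4129928) = (343 + 2*I*√2540442)/(-4570743) = (343 + 2*I*√2540442)*(-1/4570743) = -343/4570743 - 2*I*√2540442/4570743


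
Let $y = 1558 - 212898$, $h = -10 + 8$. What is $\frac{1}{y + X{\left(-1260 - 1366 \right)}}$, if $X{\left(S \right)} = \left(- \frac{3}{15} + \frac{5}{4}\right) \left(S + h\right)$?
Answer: $- \frac{5}{1070497} \approx -4.6707 \cdot 10^{-6}$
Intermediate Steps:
$h = -2$
$X{\left(S \right)} = - \frac{21}{10} + \frac{21 S}{20}$ ($X{\left(S \right)} = \left(- \frac{3}{15} + \frac{5}{4}\right) \left(S - 2\right) = \left(\left(-3\right) \frac{1}{15} + 5 \cdot \frac{1}{4}\right) \left(-2 + S\right) = \left(- \frac{1}{5} + \frac{5}{4}\right) \left(-2 + S\right) = \frac{21 \left(-2 + S\right)}{20} = - \frac{21}{10} + \frac{21 S}{20}$)
$y = -211340$ ($y = 1558 - 212898 = -211340$)
$\frac{1}{y + X{\left(-1260 - 1366 \right)}} = \frac{1}{-211340 + \left(- \frac{21}{10} + \frac{21 \left(-1260 - 1366\right)}{20}\right)} = \frac{1}{-211340 + \left(- \frac{21}{10} + \frac{21}{20} \left(-2626\right)\right)} = \frac{1}{-211340 - \frac{13797}{5}} = \frac{1}{- \frac{1070497}{5}} = - \frac{5}{1070497}$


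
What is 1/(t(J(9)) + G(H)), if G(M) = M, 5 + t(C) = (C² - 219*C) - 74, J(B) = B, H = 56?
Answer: -1/1913 ≈ -0.00052274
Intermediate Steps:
t(C) = -79 + C² - 219*C (t(C) = -5 + ((C² - 219*C) - 74) = -5 + (-74 + C² - 219*C) = -79 + C² - 219*C)
1/(t(J(9)) + G(H)) = 1/((-79 + 9² - 219*9) + 56) = 1/((-79 + 81 - 1971) + 56) = 1/(-1969 + 56) = 1/(-1913) = -1/1913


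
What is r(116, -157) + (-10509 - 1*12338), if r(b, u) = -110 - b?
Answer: -23073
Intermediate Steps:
r(116, -157) + (-10509 - 1*12338) = (-110 - 1*116) + (-10509 - 1*12338) = (-110 - 116) + (-10509 - 12338) = -226 - 22847 = -23073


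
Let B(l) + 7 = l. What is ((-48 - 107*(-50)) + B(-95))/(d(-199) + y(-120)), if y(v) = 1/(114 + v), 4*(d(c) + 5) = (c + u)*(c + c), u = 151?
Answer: 1248/1145 ≈ 1.0900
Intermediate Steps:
B(l) = -7 + l
d(c) = -5 + c*(151 + c)/2 (d(c) = -5 + ((c + 151)*(c + c))/4 = -5 + ((151 + c)*(2*c))/4 = -5 + (2*c*(151 + c))/4 = -5 + c*(151 + c)/2)
((-48 - 107*(-50)) + B(-95))/(d(-199) + y(-120)) = ((-48 - 107*(-50)) + (-7 - 95))/((-5 + (1/2)*(-199)**2 + (151/2)*(-199)) + 1/(114 - 120)) = ((-48 + 5350) - 102)/((-5 + (1/2)*39601 - 30049/2) + 1/(-6)) = (5302 - 102)/((-5 + 39601/2 - 30049/2) - 1/6) = 5200/(4771 - 1/6) = 5200/(28625/6) = 5200*(6/28625) = 1248/1145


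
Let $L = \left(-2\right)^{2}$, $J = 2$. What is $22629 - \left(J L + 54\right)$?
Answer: $22567$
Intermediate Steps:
$L = 4$
$22629 - \left(J L + 54\right) = 22629 - \left(2 \cdot 4 + 54\right) = 22629 - \left(8 + 54\right) = 22629 - 62 = 22567$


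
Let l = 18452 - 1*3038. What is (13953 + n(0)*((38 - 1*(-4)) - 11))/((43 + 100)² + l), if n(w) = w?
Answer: 13953/35863 ≈ 0.38906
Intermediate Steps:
l = 15414 (l = 18452 - 3038 = 15414)
(13953 + n(0)*((38 - 1*(-4)) - 11))/((43 + 100)² + l) = (13953 + 0*((38 - 1*(-4)) - 11))/((43 + 100)² + 15414) = (13953 + 0*((38 + 4) - 11))/(143² + 15414) = (13953 + 0*(42 - 11))/(20449 + 15414) = (13953 + 0*31)/35863 = (13953 + 0)*(1/35863) = 13953*(1/35863) = 13953/35863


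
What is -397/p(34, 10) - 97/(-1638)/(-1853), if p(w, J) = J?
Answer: -301245232/7588035 ≈ -39.700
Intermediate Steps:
-397/p(34, 10) - 97/(-1638)/(-1853) = -397/10 - 97/(-1638)/(-1853) = -397*1/10 - 97*(-1/1638)*(-1/1853) = -397/10 + (97/1638)*(-1/1853) = -397/10 - 97/3035214 = -301245232/7588035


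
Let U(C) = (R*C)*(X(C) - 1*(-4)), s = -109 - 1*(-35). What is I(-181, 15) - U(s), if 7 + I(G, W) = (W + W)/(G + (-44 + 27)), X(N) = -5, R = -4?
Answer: 9532/33 ≈ 288.85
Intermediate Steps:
I(G, W) = -7 + 2*W/(-17 + G) (I(G, W) = -7 + (W + W)/(G + (-44 + 27)) = -7 + (2*W)/(G - 17) = -7 + (2*W)/(-17 + G) = -7 + 2*W/(-17 + G))
s = -74 (s = -109 + 35 = -74)
U(C) = 4*C (U(C) = (-4*C)*(-5 - 1*(-4)) = (-4*C)*(-5 + 4) = -4*C*(-1) = 4*C)
I(-181, 15) - U(s) = (119 - 7*(-181) + 2*15)/(-17 - 181) - 4*(-74) = (119 + 1267 + 30)/(-198) - 1*(-296) = -1/198*1416 + 296 = -236/33 + 296 = 9532/33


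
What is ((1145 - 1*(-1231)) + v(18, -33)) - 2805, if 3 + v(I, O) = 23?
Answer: -409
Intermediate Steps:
v(I, O) = 20 (v(I, O) = -3 + 23 = 20)
((1145 - 1*(-1231)) + v(18, -33)) - 2805 = ((1145 - 1*(-1231)) + 20) - 2805 = ((1145 + 1231) + 20) - 2805 = (2376 + 20) - 2805 = 2396 - 2805 = -409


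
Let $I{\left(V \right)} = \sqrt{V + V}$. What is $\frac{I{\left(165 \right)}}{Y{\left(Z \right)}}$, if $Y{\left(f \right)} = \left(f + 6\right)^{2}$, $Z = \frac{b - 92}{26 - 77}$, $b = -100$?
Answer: $\frac{289 \sqrt{330}}{27556} \approx 0.19052$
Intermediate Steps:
$I{\left(V \right)} = \sqrt{2} \sqrt{V}$ ($I{\left(V \right)} = \sqrt{2 V} = \sqrt{2} \sqrt{V}$)
$Z = \frac{64}{17}$ ($Z = \frac{-100 - 92}{26 - 77} = - \frac{192}{-51} = \left(-192\right) \left(- \frac{1}{51}\right) = \frac{64}{17} \approx 3.7647$)
$Y{\left(f \right)} = \left(6 + f\right)^{2}$
$\frac{I{\left(165 \right)}}{Y{\left(Z \right)}} = \frac{\sqrt{2} \sqrt{165}}{\left(6 + \frac{64}{17}\right)^{2}} = \frac{\sqrt{330}}{\left(\frac{166}{17}\right)^{2}} = \frac{\sqrt{330}}{\frac{27556}{289}} = \sqrt{330} \cdot \frac{289}{27556} = \frac{289 \sqrt{330}}{27556}$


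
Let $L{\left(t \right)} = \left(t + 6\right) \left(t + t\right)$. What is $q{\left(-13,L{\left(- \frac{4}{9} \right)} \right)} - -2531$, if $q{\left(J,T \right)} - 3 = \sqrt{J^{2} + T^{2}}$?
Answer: $2534 + \frac{\sqrt{1268809}}{81} \approx 2547.9$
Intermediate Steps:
$L{\left(t \right)} = 2 t \left(6 + t\right)$ ($L{\left(t \right)} = \left(6 + t\right) 2 t = 2 t \left(6 + t\right)$)
$q{\left(J,T \right)} = 3 + \sqrt{J^{2} + T^{2}}$
$q{\left(-13,L{\left(- \frac{4}{9} \right)} \right)} - -2531 = \left(3 + \sqrt{\left(-13\right)^{2} + \left(2 \left(- \frac{4}{9}\right) \left(6 - \frac{4}{9}\right)\right)^{2}}\right) - -2531 = \left(3 + \sqrt{169 + \left(2 \left(\left(-4\right) \frac{1}{9}\right) \left(6 - \frac{4}{9}\right)\right)^{2}}\right) + 2531 = \left(3 + \sqrt{169 + \left(2 \left(- \frac{4}{9}\right) \left(6 - \frac{4}{9}\right)\right)^{2}}\right) + 2531 = \left(3 + \sqrt{169 + \left(2 \left(- \frac{4}{9}\right) \frac{50}{9}\right)^{2}}\right) + 2531 = \left(3 + \sqrt{169 + \left(- \frac{400}{81}\right)^{2}}\right) + 2531 = \left(3 + \sqrt{169 + \frac{160000}{6561}}\right) + 2531 = \left(3 + \sqrt{\frac{1268809}{6561}}\right) + 2531 = \left(3 + \frac{\sqrt{1268809}}{81}\right) + 2531 = 2534 + \frac{\sqrt{1268809}}{81}$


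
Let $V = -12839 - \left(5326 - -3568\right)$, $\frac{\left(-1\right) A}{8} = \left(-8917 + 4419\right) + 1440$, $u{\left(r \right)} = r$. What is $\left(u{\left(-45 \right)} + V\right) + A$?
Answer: $2686$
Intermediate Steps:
$A = 24464$ ($A = - 8 \left(\left(-8917 + 4419\right) + 1440\right) = - 8 \left(-4498 + 1440\right) = \left(-8\right) \left(-3058\right) = 24464$)
$V = -21733$ ($V = -12839 - \left(5326 + 3568\right) = -12839 - 8894 = -21733$)
$\left(u{\left(-45 \right)} + V\right) + A = \left(-45 - 21733\right) + 24464 = -21778 + 24464 = 2686$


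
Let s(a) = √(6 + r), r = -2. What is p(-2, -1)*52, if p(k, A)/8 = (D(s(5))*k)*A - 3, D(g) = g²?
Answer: 2080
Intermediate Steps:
s(a) = 2 (s(a) = √(6 - 2) = √4 = 2)
p(k, A) = -24 + 32*A*k (p(k, A) = 8*((2²*k)*A - 3) = 8*((4*k)*A - 3) = 8*(4*A*k - 3) = 8*(-3 + 4*A*k) = -24 + 32*A*k)
p(-2, -1)*52 = (-24 + 32*(-1)*(-2))*52 = (-24 + 64)*52 = 40*52 = 2080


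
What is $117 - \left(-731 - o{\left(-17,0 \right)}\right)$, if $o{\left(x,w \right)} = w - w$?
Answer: $848$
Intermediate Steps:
$o{\left(x,w \right)} = 0$
$117 - \left(-731 - o{\left(-17,0 \right)}\right) = 117 - \left(-731 - 0\right) = 117 - \left(-731 + 0\right) = 117 - -731 = 117 + 731 = 848$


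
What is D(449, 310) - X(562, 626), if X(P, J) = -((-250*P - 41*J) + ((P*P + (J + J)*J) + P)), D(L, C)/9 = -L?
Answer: 929951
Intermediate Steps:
D(L, C) = -9*L (D(L, C) = 9*(-L) = -9*L)
X(P, J) = -P**2 - 2*J**2 + 41*J + 249*P (X(P, J) = -((-250*P - 41*J) + ((P**2 + (2*J)*J) + P)) = -((-250*P - 41*J) + ((P**2 + 2*J**2) + P)) = -((-250*P - 41*J) + (P + P**2 + 2*J**2)) = -(P**2 - 249*P - 41*J + 2*J**2) = -P**2 - 2*J**2 + 41*J + 249*P)
D(449, 310) - X(562, 626) = -9*449 - (-1*562**2 - 2*626**2 + 41*626 + 249*562) = -4041 - (-1*315844 - 2*391876 + 25666 + 139938) = -4041 - (-315844 - 783752 + 25666 + 139938) = -4041 - 1*(-933992) = -4041 + 933992 = 929951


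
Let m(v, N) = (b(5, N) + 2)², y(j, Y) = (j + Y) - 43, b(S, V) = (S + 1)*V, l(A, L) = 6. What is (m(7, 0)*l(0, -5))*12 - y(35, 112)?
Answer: 184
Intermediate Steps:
b(S, V) = V*(1 + S) (b(S, V) = (1 + S)*V = V*(1 + S))
y(j, Y) = -43 + Y + j (y(j, Y) = (Y + j) - 43 = -43 + Y + j)
m(v, N) = (2 + 6*N)² (m(v, N) = (N*(1 + 5) + 2)² = (N*6 + 2)² = (6*N + 2)² = (2 + 6*N)²)
(m(7, 0)*l(0, -5))*12 - y(35, 112) = ((4*(1 + 3*0)²)*6)*12 - (-43 + 112 + 35) = ((4*(1 + 0)²)*6)*12 - 1*104 = ((4*1²)*6)*12 - 104 = ((4*1)*6)*12 - 104 = (4*6)*12 - 104 = 24*12 - 104 = 288 - 104 = 184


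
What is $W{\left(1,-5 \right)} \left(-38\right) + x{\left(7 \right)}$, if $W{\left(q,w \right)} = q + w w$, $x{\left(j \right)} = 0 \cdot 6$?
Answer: $-988$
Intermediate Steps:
$x{\left(j \right)} = 0$
$W{\left(q,w \right)} = q + w^{2}$
$W{\left(1,-5 \right)} \left(-38\right) + x{\left(7 \right)} = \left(1 + \left(-5\right)^{2}\right) \left(-38\right) + 0 = \left(1 + 25\right) \left(-38\right) + 0 = 26 \left(-38\right) + 0 = -988 + 0 = -988$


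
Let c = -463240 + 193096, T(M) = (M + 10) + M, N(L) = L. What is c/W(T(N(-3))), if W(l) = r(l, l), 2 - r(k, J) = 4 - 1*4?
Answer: -135072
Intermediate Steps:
T(M) = 10 + 2*M (T(M) = (10 + M) + M = 10 + 2*M)
r(k, J) = 2 (r(k, J) = 2 - (4 - 1*4) = 2 - (4 - 4) = 2 - 1*0 = 2 + 0 = 2)
W(l) = 2
c = -270144
c/W(T(N(-3))) = -270144/2 = -270144*½ = -135072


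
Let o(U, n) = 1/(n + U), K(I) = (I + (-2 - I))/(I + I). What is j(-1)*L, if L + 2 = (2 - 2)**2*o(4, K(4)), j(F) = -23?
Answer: 46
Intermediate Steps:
K(I) = -1/I (K(I) = -2*1/(2*I) = -1/I)
o(U, n) = 1/(U + n)
L = -2 (L = -2 + (2 - 2)**2/(4 - 1/4) = -2 + 0**2/(4 - 1*1/4) = -2 + 0/(4 - 1/4) = -2 + 0/(15/4) = -2 + 0*(4/15) = -2 + 0 = -2)
j(-1)*L = -23*(-2) = 46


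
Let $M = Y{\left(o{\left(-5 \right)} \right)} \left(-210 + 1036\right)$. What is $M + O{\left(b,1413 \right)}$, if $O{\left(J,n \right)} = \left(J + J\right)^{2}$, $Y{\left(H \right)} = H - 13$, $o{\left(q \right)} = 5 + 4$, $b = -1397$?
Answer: $7803132$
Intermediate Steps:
$o{\left(q \right)} = 9$
$Y{\left(H \right)} = -13 + H$
$O{\left(J,n \right)} = 4 J^{2}$ ($O{\left(J,n \right)} = \left(2 J\right)^{2} = 4 J^{2}$)
$M = -3304$ ($M = \left(-13 + 9\right) \left(-210 + 1036\right) = \left(-4\right) 826 = -3304$)
$M + O{\left(b,1413 \right)} = -3304 + 4 \left(-1397\right)^{2} = -3304 + 4 \cdot 1951609 = -3304 + 7806436 = 7803132$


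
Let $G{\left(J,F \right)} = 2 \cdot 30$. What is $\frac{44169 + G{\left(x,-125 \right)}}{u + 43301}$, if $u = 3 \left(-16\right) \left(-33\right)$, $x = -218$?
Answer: $\frac{44229}{44885} \approx 0.98538$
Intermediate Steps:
$u = 1584$ ($u = \left(-48\right) \left(-33\right) = 1584$)
$G{\left(J,F \right)} = 60$
$\frac{44169 + G{\left(x,-125 \right)}}{u + 43301} = \frac{44169 + 60}{1584 + 43301} = \frac{44229}{44885}$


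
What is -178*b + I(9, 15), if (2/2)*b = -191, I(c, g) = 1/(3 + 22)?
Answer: 849951/25 ≈ 33998.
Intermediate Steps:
I(c, g) = 1/25
b = -191
-178*b + I(9, 15) = -178*(-191) + 1/25 = 33998 + 1/25 = 849951/25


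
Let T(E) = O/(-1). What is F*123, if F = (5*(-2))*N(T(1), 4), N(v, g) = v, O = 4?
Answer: 4920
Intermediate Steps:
T(E) = -4 (T(E) = 4/(-1) = 4*(-1) = -4)
F = 40 (F = (5*(-2))*(-4) = -10*(-4) = 40)
F*123 = 40*123 = 4920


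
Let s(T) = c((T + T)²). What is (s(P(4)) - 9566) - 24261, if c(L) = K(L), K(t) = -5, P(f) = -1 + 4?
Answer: -33832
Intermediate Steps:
P(f) = 3
c(L) = -5
s(T) = -5
(s(P(4)) - 9566) - 24261 = (-5 - 9566) - 24261 = -9571 - 24261 = -33832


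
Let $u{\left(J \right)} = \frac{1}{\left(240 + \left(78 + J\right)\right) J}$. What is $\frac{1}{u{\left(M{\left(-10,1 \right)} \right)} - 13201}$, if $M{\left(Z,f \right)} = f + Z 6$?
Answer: $- \frac{15281}{201724482} \approx -7.5752 \cdot 10^{-5}$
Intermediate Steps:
$M{\left(Z,f \right)} = f + 6 Z$
$u{\left(J \right)} = \frac{1}{J \left(318 + J\right)}$ ($u{\left(J \right)} = \frac{1}{\left(318 + J\right) J} = \frac{1}{J \left(318 + J\right)}$)
$\frac{1}{u{\left(M{\left(-10,1 \right)} \right)} - 13201} = \frac{1}{\frac{1}{\left(1 + 6 \left(-10\right)\right) \left(318 + \left(1 + 6 \left(-10\right)\right)\right)} - 13201} = \frac{1}{\frac{1}{\left(1 - 60\right) \left(318 + \left(1 - 60\right)\right)} - 13201} = \frac{1}{\frac{1}{\left(-59\right) \left(318 - 59\right)} - 13201} = \frac{1}{- \frac{1}{59 \cdot 259} - 13201} = \frac{1}{\left(- \frac{1}{59}\right) \frac{1}{259} - 13201} = \frac{1}{- \frac{1}{15281} - 13201} = \frac{1}{- \frac{201724482}{15281}} = - \frac{15281}{201724482}$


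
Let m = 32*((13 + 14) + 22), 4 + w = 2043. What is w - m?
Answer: 471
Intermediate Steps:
w = 2039 (w = -4 + 2043 = 2039)
m = 1568 (m = 32*(27 + 22) = 32*49 = 1568)
w - m = 2039 - 1*1568 = 2039 - 1568 = 471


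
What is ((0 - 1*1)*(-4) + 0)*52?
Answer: 208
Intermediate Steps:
((0 - 1*1)*(-4) + 0)*52 = ((0 - 1)*(-4) + 0)*52 = (-1*(-4) + 0)*52 = (4 + 0)*52 = 4*52 = 208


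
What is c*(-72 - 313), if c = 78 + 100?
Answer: -68530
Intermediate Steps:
c = 178
c*(-72 - 313) = 178*(-72 - 313) = 178*(-385) = -68530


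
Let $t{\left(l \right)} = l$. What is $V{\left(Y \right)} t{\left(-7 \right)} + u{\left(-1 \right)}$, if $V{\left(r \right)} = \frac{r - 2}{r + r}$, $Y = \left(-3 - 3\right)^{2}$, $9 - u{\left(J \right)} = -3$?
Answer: $\frac{313}{36} \approx 8.6944$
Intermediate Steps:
$u{\left(J \right)} = 12$ ($u{\left(J \right)} = 9 - -3 = 9 + 3 = 12$)
$Y = 36$ ($Y = \left(-6\right)^{2} = 36$)
$V{\left(r \right)} = \frac{-2 + r}{2 r}$
$V{\left(Y \right)} t{\left(-7 \right)} + u{\left(-1 \right)} = \frac{-2 + 36}{2 \cdot 36} \left(-7\right) + 12 = \frac{1}{2} \cdot \frac{1}{36} \cdot 34 \left(-7\right) + 12 = \frac{17}{36} \left(-7\right) + 12 = - \frac{119}{36} + 12 = \frac{313}{36}$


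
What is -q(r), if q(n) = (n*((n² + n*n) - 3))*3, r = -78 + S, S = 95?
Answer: -29325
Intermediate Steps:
r = 17 (r = -78 + 95 = 17)
q(n) = 3*n*(-3 + 2*n²) (q(n) = (n*((n² + n²) - 3))*3 = (n*(2*n² - 3))*3 = (n*(-3 + 2*n²))*3 = 3*n*(-3 + 2*n²))
-q(r) = -(-9*17 + 6*17³) = -(-153 + 6*4913) = -(-153 + 29478) = -1*29325 = -29325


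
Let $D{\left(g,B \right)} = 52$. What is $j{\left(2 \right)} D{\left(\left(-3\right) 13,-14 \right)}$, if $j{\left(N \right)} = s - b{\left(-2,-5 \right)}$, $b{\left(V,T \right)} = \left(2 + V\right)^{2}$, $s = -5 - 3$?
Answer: $-416$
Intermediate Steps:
$s = -8$ ($s = -5 - 3 = -8$)
$j{\left(N \right)} = -8$ ($j{\left(N \right)} = -8 - \left(2 - 2\right)^{2} = -8 - 0^{2} = -8 - 0 = -8 + 0 = -8$)
$j{\left(2 \right)} D{\left(\left(-3\right) 13,-14 \right)} = \left(-8\right) 52 = -416$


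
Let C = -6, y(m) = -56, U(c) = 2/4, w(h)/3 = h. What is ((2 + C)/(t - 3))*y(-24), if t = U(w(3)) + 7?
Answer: 448/9 ≈ 49.778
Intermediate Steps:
w(h) = 3*h
U(c) = ½ (U(c) = 2*(¼) = ½)
t = 15/2 (t = ½ + 7 = 15/2 ≈ 7.5000)
((2 + C)/(t - 3))*y(-24) = ((2 - 6)/(15/2 - 3))*(-56) = -4/9/2*(-56) = -4*2/9*(-56) = -8/9*(-56) = 448/9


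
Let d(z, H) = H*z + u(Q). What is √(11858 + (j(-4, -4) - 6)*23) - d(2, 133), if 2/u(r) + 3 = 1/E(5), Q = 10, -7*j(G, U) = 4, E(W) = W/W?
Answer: -265 + 2*√143409/7 ≈ -156.80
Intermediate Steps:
E(W) = 1
j(G, U) = -4/7 (j(G, U) = -⅐*4 = -4/7)
u(r) = -1 (u(r) = 2/(-3 + 1/1) = 2/(-3 + 1) = 2/(-2) = 2*(-½) = -1)
d(z, H) = -1 + H*z (d(z, H) = H*z - 1 = -1 + H*z)
√(11858 + (j(-4, -4) - 6)*23) - d(2, 133) = √(11858 + (-4/7 - 6)*23) - (-1 + 133*2) = √(11858 - 46/7*23) - (-1 + 266) = √(11858 - 1058/7) - 1*265 = √(81948/7) - 265 = 2*√143409/7 - 265 = -265 + 2*√143409/7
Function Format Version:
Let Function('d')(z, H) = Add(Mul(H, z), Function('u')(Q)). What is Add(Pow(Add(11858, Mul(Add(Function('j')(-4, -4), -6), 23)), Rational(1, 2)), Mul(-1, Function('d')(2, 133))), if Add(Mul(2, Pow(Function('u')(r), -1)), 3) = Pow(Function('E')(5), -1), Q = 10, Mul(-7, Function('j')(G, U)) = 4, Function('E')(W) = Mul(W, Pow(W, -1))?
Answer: Add(-265, Mul(Rational(2, 7), Pow(143409, Rational(1, 2)))) ≈ -156.80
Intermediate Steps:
Function('E')(W) = 1
Function('j')(G, U) = Rational(-4, 7) (Function('j')(G, U) = Mul(Rational(-1, 7), 4) = Rational(-4, 7))
Function('u')(r) = -1 (Function('u')(r) = Mul(2, Pow(Add(-3, Pow(1, -1)), -1)) = Mul(2, Pow(Add(-3, 1), -1)) = Mul(2, Pow(-2, -1)) = Mul(2, Rational(-1, 2)) = -1)
Function('d')(z, H) = Add(-1, Mul(H, z)) (Function('d')(z, H) = Add(Mul(H, z), -1) = Add(-1, Mul(H, z)))
Add(Pow(Add(11858, Mul(Add(Function('j')(-4, -4), -6), 23)), Rational(1, 2)), Mul(-1, Function('d')(2, 133))) = Add(Pow(Add(11858, Mul(Add(Rational(-4, 7), -6), 23)), Rational(1, 2)), Mul(-1, Add(-1, Mul(133, 2)))) = Add(Pow(Add(11858, Mul(Rational(-46, 7), 23)), Rational(1, 2)), Mul(-1, Add(-1, 266))) = Add(Pow(Add(11858, Rational(-1058, 7)), Rational(1, 2)), Mul(-1, 265)) = Add(Pow(Rational(81948, 7), Rational(1, 2)), -265) = Add(Mul(Rational(2, 7), Pow(143409, Rational(1, 2))), -265) = Add(-265, Mul(Rational(2, 7), Pow(143409, Rational(1, 2))))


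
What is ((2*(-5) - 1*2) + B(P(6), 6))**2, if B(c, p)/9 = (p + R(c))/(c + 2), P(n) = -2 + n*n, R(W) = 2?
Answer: 100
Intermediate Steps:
P(n) = -2 + n**2
B(c, p) = 9*(2 + p)/(2 + c) (B(c, p) = 9*((p + 2)/(c + 2)) = 9*((2 + p)/(2 + c)) = 9*(2 + p)/(2 + c))
((2*(-5) - 1*2) + B(P(6), 6))**2 = ((2*(-5) - 1*2) + 9*(2 + 6)/(2 + (-2 + 6**2)))**2 = ((-10 - 2) + 9*8/(2 + (-2 + 36)))**2 = (-12 + 9*8/(2 + 34))**2 = (-12 + 9*8/36)**2 = (-12 + 9*(1/36)*8)**2 = (-12 + 2)**2 = (-10)**2 = 100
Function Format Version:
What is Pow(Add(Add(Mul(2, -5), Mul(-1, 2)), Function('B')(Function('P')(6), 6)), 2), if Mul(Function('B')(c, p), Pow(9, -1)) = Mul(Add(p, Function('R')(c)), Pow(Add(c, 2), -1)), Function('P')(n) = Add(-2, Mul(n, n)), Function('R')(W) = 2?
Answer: 100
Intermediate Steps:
Function('P')(n) = Add(-2, Pow(n, 2))
Function('B')(c, p) = Mul(9, Pow(Add(2, c), -1), Add(2, p)) (Function('B')(c, p) = Mul(9, Mul(Add(p, 2), Pow(Add(c, 2), -1))) = Mul(9, Mul(Add(2, p), Pow(Add(2, c), -1))) = Mul(9, Mul(Pow(Add(2, c), -1), Add(2, p))) = Mul(9, Pow(Add(2, c), -1), Add(2, p)))
Pow(Add(Add(Mul(2, -5), Mul(-1, 2)), Function('B')(Function('P')(6), 6)), 2) = Pow(Add(Add(Mul(2, -5), Mul(-1, 2)), Mul(9, Pow(Add(2, Add(-2, Pow(6, 2))), -1), Add(2, 6))), 2) = Pow(Add(Add(-10, -2), Mul(9, Pow(Add(2, Add(-2, 36)), -1), 8)), 2) = Pow(Add(-12, Mul(9, Pow(Add(2, 34), -1), 8)), 2) = Pow(Add(-12, Mul(9, Pow(36, -1), 8)), 2) = Pow(Add(-12, Mul(9, Rational(1, 36), 8)), 2) = Pow(Add(-12, 2), 2) = Pow(-10, 2) = 100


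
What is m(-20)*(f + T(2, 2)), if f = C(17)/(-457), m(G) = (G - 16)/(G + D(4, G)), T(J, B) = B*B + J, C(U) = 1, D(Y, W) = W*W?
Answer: -24669/43415 ≈ -0.56821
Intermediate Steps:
D(Y, W) = W²
T(J, B) = J + B² (T(J, B) = B² + J = J + B²)
m(G) = (-16 + G)/(G + G²) (m(G) = (G - 16)/(G + G²) = (-16 + G)/(G + G²))
f = -1/457 (f = 1/(-457) = 1*(-1/457) = -1/457 ≈ -0.0021882)
m(-20)*(f + T(2, 2)) = ((-16 - 20)/((-20)*(1 - 20)))*(-1/457 + (2 + 2²)) = (-1/20*(-36)/(-19))*(-1/457 + (2 + 4)) = (-1/20*(-1/19)*(-36))*(-1/457 + 6) = -9/95*2741/457 = -24669/43415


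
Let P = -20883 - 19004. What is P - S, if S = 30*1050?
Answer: -71387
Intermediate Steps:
P = -39887
S = 31500
P - S = -39887 - 1*31500 = -39887 - 31500 = -71387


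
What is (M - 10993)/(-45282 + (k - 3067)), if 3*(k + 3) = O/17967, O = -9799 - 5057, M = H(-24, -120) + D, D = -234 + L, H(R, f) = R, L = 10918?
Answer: 5983011/868745336 ≈ 0.0068870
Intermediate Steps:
D = 10684 (D = -234 + 10918 = 10684)
M = 10660 (M = -24 + 10684 = 10660)
O = -14856
k = -58853/17967 (k = -3 + (-14856/17967)/3 = -3 + (-14856*1/17967)/3 = -3 + (⅓)*(-4952/5989) = -3 - 4952/17967 = -58853/17967 ≈ -3.2756)
(M - 10993)/(-45282 + (k - 3067)) = (10660 - 10993)/(-45282 + (-58853/17967 - 3067)) = -333/(-45282 - 55163642/17967) = -333/(-868745336/17967) = -333*(-17967/868745336) = 5983011/868745336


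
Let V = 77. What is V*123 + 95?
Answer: 9566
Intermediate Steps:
V*123 + 95 = 77*123 + 95 = 9471 + 95 = 9566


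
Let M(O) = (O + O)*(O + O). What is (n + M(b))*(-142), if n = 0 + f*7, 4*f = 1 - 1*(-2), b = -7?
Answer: -57155/2 ≈ -28578.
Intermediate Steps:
f = ¾ (f = (1 - 1*(-2))/4 = (1 + 2)/4 = (¼)*3 = ¾ ≈ 0.75000)
M(O) = 4*O² (M(O) = (2*O)*(2*O) = 4*O²)
n = 21/4 (n = 0 + (¾)*7 = 0 + 21/4 = 21/4 ≈ 5.2500)
(n + M(b))*(-142) = (21/4 + 4*(-7)²)*(-142) = (21/4 + 4*49)*(-142) = (21/4 + 196)*(-142) = (805/4)*(-142) = -57155/2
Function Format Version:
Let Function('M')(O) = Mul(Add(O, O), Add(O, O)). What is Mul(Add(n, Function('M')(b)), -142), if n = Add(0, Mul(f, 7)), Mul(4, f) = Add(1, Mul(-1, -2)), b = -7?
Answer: Rational(-57155, 2) ≈ -28578.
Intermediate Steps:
f = Rational(3, 4) (f = Mul(Rational(1, 4), Add(1, Mul(-1, -2))) = Mul(Rational(1, 4), Add(1, 2)) = Mul(Rational(1, 4), 3) = Rational(3, 4) ≈ 0.75000)
Function('M')(O) = Mul(4, Pow(O, 2)) (Function('M')(O) = Mul(Mul(2, O), Mul(2, O)) = Mul(4, Pow(O, 2)))
n = Rational(21, 4) (n = Add(0, Mul(Rational(3, 4), 7)) = Add(0, Rational(21, 4)) = Rational(21, 4) ≈ 5.2500)
Mul(Add(n, Function('M')(b)), -142) = Mul(Add(Rational(21, 4), Mul(4, Pow(-7, 2))), -142) = Mul(Add(Rational(21, 4), Mul(4, 49)), -142) = Mul(Add(Rational(21, 4), 196), -142) = Mul(Rational(805, 4), -142) = Rational(-57155, 2)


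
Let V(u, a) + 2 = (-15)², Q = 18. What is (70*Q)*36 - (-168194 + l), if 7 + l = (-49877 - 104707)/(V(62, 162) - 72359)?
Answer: 1925660214/9017 ≈ 2.1356e+5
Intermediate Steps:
V(u, a) = 223 (V(u, a) = -2 + (-15)² = -2 + 225 = 223)
l = -43796/9017 (l = -7 + (-49877 - 104707)/(223 - 72359) = -7 - 154584/(-72136) = -7 - 154584*(-1/72136) = -7 + 19323/9017 = -43796/9017 ≈ -4.8570)
(70*Q)*36 - (-168194 + l) = (70*18)*36 - (-168194 - 43796/9017) = 1260*36 - 1*(-1516649094/9017) = 45360 + 1516649094/9017 = 1925660214/9017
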